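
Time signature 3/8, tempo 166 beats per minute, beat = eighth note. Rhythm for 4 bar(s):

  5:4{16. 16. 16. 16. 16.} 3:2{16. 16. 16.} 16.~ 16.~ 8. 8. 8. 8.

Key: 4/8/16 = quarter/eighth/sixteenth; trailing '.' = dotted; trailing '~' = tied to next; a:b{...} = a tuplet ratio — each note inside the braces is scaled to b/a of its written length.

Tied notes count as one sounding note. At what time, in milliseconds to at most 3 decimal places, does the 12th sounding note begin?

1. 0.0ms @ 0 + 216.867ms (3/5)
2. 216.867ms @ 3/5 + 216.867ms (3/5)
3. 433.735ms @ 6/5 + 216.867ms (3/5)
4. 650.602ms @ 9/5 + 216.867ms (3/5)
5. 867.47ms @ 12/5 + 216.867ms (3/5)
6. 1084.337ms @ 3 + 180.723ms (1/2)
7. 1265.06ms @ 7/2 + 180.723ms (1/2)
8. 1445.783ms @ 4 + 180.723ms (1/2)
9. 1626.506ms @ 9/2 + 1084.337ms (3)
10. 2710.843ms @ 15/2 + 542.169ms (3/2)
11. 3253.012ms @ 9 + 542.169ms (3/2)
12. 3795.181ms @ 21/2 + 542.169ms (3/2)

note 12 onset = 21/2b = 3795.181ms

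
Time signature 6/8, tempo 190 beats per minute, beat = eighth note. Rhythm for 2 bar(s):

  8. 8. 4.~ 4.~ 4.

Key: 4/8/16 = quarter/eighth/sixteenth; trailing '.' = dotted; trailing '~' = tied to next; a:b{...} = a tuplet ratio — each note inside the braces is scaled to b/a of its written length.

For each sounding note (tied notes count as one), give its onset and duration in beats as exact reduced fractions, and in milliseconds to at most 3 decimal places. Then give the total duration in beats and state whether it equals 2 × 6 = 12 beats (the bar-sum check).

1) 0.0ms=0b +473.684ms=3/2b
2) 473.684ms=3/2b +473.684ms=3/2b
3) 947.368ms=3b +2842.105ms=9b
Σ=12b of 12 (190bpm 6/8) — PASS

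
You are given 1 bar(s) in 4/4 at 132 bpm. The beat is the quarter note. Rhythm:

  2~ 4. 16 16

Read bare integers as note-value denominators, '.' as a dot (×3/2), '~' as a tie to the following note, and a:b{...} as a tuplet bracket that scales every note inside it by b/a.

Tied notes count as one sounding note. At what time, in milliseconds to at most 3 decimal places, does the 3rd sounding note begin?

note 3 onset = 15/4b = 1704.545ms

1. 0.0ms @ 0 + 1590.909ms (7/2)
2. 1590.909ms @ 7/2 + 113.636ms (1/4)
3. 1704.545ms @ 15/4 + 113.636ms (1/4)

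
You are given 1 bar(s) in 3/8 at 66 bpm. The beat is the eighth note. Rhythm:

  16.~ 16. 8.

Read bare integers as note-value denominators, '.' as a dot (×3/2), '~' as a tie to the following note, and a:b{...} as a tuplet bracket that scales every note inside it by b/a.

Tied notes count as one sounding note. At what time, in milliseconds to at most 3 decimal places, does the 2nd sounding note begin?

note 2 onset = 3/2b = 1363.636ms

1. 0.0ms @ 0 + 1363.636ms (3/2)
2. 1363.636ms @ 3/2 + 1363.636ms (3/2)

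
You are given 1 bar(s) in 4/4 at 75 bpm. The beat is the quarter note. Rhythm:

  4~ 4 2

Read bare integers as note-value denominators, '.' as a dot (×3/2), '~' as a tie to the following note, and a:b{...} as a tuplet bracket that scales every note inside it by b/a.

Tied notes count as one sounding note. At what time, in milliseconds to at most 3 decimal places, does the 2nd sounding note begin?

note 2 onset = 2b = 1600.0ms

1. 0.0ms @ 0 + 1600.0ms (2)
2. 1600.0ms @ 2 + 1600.0ms (2)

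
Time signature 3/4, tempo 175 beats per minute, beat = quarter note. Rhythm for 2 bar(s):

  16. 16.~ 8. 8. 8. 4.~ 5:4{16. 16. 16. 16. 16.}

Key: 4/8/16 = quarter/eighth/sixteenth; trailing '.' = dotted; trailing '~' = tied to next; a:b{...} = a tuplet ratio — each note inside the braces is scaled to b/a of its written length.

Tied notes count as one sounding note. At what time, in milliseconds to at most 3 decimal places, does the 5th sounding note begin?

1. 0.0ms @ 0 + 128.571ms (3/8)
2. 128.571ms @ 3/8 + 385.714ms (9/8)
3. 514.286ms @ 3/2 + 257.143ms (3/4)
4. 771.429ms @ 9/4 + 257.143ms (3/4)
5. 1028.571ms @ 3 + 617.143ms (9/5)
6. 1645.714ms @ 24/5 + 102.857ms (3/10)
7. 1748.571ms @ 51/10 + 102.857ms (3/10)
8. 1851.429ms @ 27/5 + 102.857ms (3/10)
9. 1954.286ms @ 57/10 + 102.857ms (3/10)

note 5 onset = 3b = 1028.571ms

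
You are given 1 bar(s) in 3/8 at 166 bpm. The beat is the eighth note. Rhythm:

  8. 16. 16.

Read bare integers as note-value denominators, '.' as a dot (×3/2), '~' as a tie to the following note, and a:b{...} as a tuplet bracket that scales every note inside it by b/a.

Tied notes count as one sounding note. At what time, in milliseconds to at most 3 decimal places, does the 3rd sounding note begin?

note 3 onset = 9/4b = 813.253ms

1. 0.0ms @ 0 + 542.169ms (3/2)
2. 542.169ms @ 3/2 + 271.084ms (3/4)
3. 813.253ms @ 9/4 + 271.084ms (3/4)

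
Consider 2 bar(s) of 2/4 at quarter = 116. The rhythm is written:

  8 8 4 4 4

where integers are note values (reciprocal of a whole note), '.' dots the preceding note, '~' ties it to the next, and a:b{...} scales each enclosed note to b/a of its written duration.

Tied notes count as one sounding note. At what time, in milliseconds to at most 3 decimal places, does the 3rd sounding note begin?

note 3 onset = 1b = 517.241ms

1. 0.0ms @ 0 + 258.621ms (1/2)
2. 258.621ms @ 1/2 + 258.621ms (1/2)
3. 517.241ms @ 1 + 517.241ms (1)
4. 1034.483ms @ 2 + 517.241ms (1)
5. 1551.724ms @ 3 + 517.241ms (1)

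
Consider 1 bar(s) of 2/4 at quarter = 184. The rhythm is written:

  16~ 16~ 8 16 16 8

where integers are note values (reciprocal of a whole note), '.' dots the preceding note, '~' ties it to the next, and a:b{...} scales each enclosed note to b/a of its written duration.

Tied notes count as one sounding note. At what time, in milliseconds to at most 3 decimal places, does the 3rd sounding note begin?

note 3 onset = 5/4b = 407.609ms

1. 0.0ms @ 0 + 326.087ms (1)
2. 326.087ms @ 1 + 81.522ms (1/4)
3. 407.609ms @ 5/4 + 81.522ms (1/4)
4. 489.13ms @ 3/2 + 163.043ms (1/2)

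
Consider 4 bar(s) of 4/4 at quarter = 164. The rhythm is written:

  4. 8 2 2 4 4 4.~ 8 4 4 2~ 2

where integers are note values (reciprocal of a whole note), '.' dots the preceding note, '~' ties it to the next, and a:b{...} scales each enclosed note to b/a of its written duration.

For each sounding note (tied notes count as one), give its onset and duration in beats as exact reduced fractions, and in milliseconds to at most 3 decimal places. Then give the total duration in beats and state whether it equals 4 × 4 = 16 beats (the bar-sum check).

1) 0.0ms=0b +548.78ms=3/2b
2) 548.78ms=3/2b +182.927ms=1/2b
3) 731.707ms=2b +731.707ms=2b
4) 1463.415ms=4b +731.707ms=2b
5) 2195.122ms=6b +365.854ms=1b
6) 2560.976ms=7b +365.854ms=1b
7) 2926.829ms=8b +731.707ms=2b
8) 3658.537ms=10b +365.854ms=1b
9) 4024.39ms=11b +365.854ms=1b
10) 4390.244ms=12b +1463.415ms=4b
Σ=16b of 16 (164bpm 4/4) — PASS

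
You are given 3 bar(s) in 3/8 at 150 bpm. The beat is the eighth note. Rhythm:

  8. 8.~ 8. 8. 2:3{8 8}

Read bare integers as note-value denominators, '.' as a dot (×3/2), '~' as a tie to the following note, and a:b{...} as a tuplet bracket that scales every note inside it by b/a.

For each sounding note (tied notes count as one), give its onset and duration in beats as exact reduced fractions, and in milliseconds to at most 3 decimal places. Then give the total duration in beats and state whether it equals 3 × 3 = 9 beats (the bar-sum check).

1) 0.0ms=0b +600.0ms=3/2b
2) 600.0ms=3/2b +1200.0ms=3b
3) 1800.0ms=9/2b +600.0ms=3/2b
4) 2400.0ms=6b +600.0ms=3/2b
5) 3000.0ms=15/2b +600.0ms=3/2b
Σ=9b of 9 (150bpm 3/8) — PASS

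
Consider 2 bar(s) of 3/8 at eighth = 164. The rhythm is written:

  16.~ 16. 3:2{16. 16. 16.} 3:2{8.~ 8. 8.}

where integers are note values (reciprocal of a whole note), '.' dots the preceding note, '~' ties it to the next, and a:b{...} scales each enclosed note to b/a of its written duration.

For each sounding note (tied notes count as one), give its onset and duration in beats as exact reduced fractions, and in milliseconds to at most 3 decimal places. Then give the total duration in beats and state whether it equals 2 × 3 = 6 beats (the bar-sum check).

1) 0.0ms=0b +548.78ms=3/2b
2) 548.78ms=3/2b +182.927ms=1/2b
3) 731.707ms=2b +182.927ms=1/2b
4) 914.634ms=5/2b +182.927ms=1/2b
5) 1097.561ms=3b +731.707ms=2b
6) 1829.268ms=5b +365.854ms=1b
Σ=6b of 6 (164bpm 3/8) — PASS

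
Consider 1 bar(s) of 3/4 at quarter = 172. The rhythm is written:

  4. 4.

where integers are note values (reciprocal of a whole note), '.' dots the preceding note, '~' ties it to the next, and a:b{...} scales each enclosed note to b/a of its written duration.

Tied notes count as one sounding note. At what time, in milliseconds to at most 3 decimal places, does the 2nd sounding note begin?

note 2 onset = 3/2b = 523.256ms

1. 0.0ms @ 0 + 523.256ms (3/2)
2. 523.256ms @ 3/2 + 523.256ms (3/2)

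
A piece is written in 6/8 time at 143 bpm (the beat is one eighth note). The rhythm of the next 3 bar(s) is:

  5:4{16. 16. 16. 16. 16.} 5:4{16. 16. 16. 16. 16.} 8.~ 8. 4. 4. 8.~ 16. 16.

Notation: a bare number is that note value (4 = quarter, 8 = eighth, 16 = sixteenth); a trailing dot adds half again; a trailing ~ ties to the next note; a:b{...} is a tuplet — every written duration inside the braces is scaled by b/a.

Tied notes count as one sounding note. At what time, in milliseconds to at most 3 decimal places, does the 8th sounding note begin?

note 8 onset = 21/5b = 1762.238ms

1. 0.0ms @ 0 + 251.748ms (3/5)
2. 251.748ms @ 3/5 + 251.748ms (3/5)
3. 503.497ms @ 6/5 + 251.748ms (3/5)
4. 755.245ms @ 9/5 + 251.748ms (3/5)
5. 1006.993ms @ 12/5 + 251.748ms (3/5)
6. 1258.741ms @ 3 + 251.748ms (3/5)
7. 1510.49ms @ 18/5 + 251.748ms (3/5)
8. 1762.238ms @ 21/5 + 251.748ms (3/5)
9. 2013.986ms @ 24/5 + 251.748ms (3/5)
10. 2265.734ms @ 27/5 + 251.748ms (3/5)
11. 2517.483ms @ 6 + 1258.741ms (3)
12. 3776.224ms @ 9 + 1258.741ms (3)
13. 5034.965ms @ 12 + 1258.741ms (3)
14. 6293.706ms @ 15 + 944.056ms (9/4)
15. 7237.762ms @ 69/4 + 314.685ms (3/4)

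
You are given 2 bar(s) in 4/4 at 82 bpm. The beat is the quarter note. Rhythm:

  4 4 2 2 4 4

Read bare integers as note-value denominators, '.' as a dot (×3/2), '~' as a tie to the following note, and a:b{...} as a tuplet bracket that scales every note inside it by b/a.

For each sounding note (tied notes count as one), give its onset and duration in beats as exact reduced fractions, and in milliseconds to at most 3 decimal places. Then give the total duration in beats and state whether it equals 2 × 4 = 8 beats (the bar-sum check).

1) 0.0ms=0b +731.707ms=1b
2) 731.707ms=1b +731.707ms=1b
3) 1463.415ms=2b +1463.415ms=2b
4) 2926.829ms=4b +1463.415ms=2b
5) 4390.244ms=6b +731.707ms=1b
6) 5121.951ms=7b +731.707ms=1b
Σ=8b of 8 (82bpm 4/4) — PASS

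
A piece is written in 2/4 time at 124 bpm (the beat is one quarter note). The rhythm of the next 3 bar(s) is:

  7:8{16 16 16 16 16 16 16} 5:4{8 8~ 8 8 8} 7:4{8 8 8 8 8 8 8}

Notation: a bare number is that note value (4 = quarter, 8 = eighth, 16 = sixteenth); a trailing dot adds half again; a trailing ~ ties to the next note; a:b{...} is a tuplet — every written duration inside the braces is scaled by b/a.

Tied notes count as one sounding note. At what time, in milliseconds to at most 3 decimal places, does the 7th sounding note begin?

note 7 onset = 12/7b = 829.493ms

1. 0.0ms @ 0 + 138.249ms (2/7)
2. 138.249ms @ 2/7 + 138.249ms (2/7)
3. 276.498ms @ 4/7 + 138.249ms (2/7)
4. 414.747ms @ 6/7 + 138.249ms (2/7)
5. 552.995ms @ 8/7 + 138.249ms (2/7)
6. 691.244ms @ 10/7 + 138.249ms (2/7)
7. 829.493ms @ 12/7 + 138.249ms (2/7)
8. 967.742ms @ 2 + 193.548ms (2/5)
9. 1161.29ms @ 12/5 + 387.097ms (4/5)
10. 1548.387ms @ 16/5 + 193.548ms (2/5)
11. 1741.935ms @ 18/5 + 193.548ms (2/5)
12. 1935.484ms @ 4 + 138.249ms (2/7)
13. 2073.733ms @ 30/7 + 138.249ms (2/7)
14. 2211.982ms @ 32/7 + 138.249ms (2/7)
15. 2350.23ms @ 34/7 + 138.249ms (2/7)
16. 2488.479ms @ 36/7 + 138.249ms (2/7)
17. 2626.728ms @ 38/7 + 138.249ms (2/7)
18. 2764.977ms @ 40/7 + 138.249ms (2/7)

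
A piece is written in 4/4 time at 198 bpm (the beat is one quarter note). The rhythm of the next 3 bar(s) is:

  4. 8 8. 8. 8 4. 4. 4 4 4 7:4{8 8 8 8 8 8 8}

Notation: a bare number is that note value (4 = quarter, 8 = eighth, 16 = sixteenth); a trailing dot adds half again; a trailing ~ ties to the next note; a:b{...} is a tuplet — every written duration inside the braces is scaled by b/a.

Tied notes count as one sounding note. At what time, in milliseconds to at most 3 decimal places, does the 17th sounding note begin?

note 17 onset = 82/7b = 3549.784ms

1. 0.0ms @ 0 + 454.545ms (3/2)
2. 454.545ms @ 3/2 + 151.515ms (1/2)
3. 606.061ms @ 2 + 227.273ms (3/4)
4. 833.333ms @ 11/4 + 227.273ms (3/4)
5. 1060.606ms @ 7/2 + 151.515ms (1/2)
6. 1212.121ms @ 4 + 454.545ms (3/2)
7. 1666.667ms @ 11/2 + 454.545ms (3/2)
8. 2121.212ms @ 7 + 303.03ms (1)
9. 2424.242ms @ 8 + 303.03ms (1)
10. 2727.273ms @ 9 + 303.03ms (1)
11. 3030.303ms @ 10 + 86.58ms (2/7)
12. 3116.883ms @ 72/7 + 86.58ms (2/7)
13. 3203.463ms @ 74/7 + 86.58ms (2/7)
14. 3290.043ms @ 76/7 + 86.58ms (2/7)
15. 3376.623ms @ 78/7 + 86.58ms (2/7)
16. 3463.203ms @ 80/7 + 86.58ms (2/7)
17. 3549.784ms @ 82/7 + 86.58ms (2/7)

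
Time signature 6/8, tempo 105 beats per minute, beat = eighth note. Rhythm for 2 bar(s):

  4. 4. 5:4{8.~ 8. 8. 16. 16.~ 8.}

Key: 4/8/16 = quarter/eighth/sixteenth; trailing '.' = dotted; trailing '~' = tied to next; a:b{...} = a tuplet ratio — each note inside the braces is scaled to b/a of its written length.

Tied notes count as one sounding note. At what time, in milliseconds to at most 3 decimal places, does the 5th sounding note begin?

1. 0.0ms @ 0 + 1714.286ms (3)
2. 1714.286ms @ 3 + 1714.286ms (3)
3. 3428.571ms @ 6 + 1371.429ms (12/5)
4. 4800.0ms @ 42/5 + 685.714ms (6/5)
5. 5485.714ms @ 48/5 + 342.857ms (3/5)
6. 5828.571ms @ 51/5 + 1028.571ms (9/5)

note 5 onset = 48/5b = 5485.714ms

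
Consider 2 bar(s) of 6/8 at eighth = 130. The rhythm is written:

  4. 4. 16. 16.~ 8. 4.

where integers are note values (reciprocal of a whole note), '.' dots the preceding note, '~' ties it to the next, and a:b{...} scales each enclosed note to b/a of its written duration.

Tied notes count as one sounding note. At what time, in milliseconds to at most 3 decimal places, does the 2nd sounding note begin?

note 2 onset = 3b = 1384.615ms

1. 0.0ms @ 0 + 1384.615ms (3)
2. 1384.615ms @ 3 + 1384.615ms (3)
3. 2769.231ms @ 6 + 346.154ms (3/4)
4. 3115.385ms @ 27/4 + 1038.462ms (9/4)
5. 4153.846ms @ 9 + 1384.615ms (3)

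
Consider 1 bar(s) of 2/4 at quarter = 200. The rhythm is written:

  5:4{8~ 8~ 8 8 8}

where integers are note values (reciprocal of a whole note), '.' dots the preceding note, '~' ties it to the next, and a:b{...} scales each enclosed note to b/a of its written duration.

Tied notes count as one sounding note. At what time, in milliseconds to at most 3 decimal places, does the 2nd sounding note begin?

1. 0.0ms @ 0 + 360.0ms (6/5)
2. 360.0ms @ 6/5 + 120.0ms (2/5)
3. 480.0ms @ 8/5 + 120.0ms (2/5)

note 2 onset = 6/5b = 360.0ms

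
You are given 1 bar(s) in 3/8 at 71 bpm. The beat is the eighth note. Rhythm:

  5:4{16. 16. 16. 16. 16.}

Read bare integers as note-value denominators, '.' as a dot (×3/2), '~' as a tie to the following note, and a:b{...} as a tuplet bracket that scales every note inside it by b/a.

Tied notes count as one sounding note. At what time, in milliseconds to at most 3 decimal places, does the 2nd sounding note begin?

1. 0.0ms @ 0 + 507.042ms (3/5)
2. 507.042ms @ 3/5 + 507.042ms (3/5)
3. 1014.085ms @ 6/5 + 507.042ms (3/5)
4. 1521.127ms @ 9/5 + 507.042ms (3/5)
5. 2028.169ms @ 12/5 + 507.042ms (3/5)

note 2 onset = 3/5b = 507.042ms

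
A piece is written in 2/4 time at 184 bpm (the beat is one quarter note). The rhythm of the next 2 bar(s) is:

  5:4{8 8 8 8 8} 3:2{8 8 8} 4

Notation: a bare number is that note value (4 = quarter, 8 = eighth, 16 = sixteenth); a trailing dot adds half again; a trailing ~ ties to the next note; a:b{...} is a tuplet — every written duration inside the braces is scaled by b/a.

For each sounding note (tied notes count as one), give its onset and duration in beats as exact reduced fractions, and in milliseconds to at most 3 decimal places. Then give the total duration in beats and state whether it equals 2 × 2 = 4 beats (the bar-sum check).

1) 0.0ms=0b +130.435ms=2/5b
2) 130.435ms=2/5b +130.435ms=2/5b
3) 260.87ms=4/5b +130.435ms=2/5b
4) 391.304ms=6/5b +130.435ms=2/5b
5) 521.739ms=8/5b +130.435ms=2/5b
6) 652.174ms=2b +108.696ms=1/3b
7) 760.87ms=7/3b +108.696ms=1/3b
8) 869.565ms=8/3b +108.696ms=1/3b
9) 978.261ms=3b +326.087ms=1b
Σ=4b of 4 (184bpm 2/4) — PASS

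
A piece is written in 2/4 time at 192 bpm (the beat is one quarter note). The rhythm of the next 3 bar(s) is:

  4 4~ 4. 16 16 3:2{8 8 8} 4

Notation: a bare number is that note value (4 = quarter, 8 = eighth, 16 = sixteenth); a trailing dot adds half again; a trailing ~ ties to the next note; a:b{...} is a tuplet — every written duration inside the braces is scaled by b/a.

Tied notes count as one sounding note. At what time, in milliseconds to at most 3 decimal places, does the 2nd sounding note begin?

1. 0.0ms @ 0 + 312.5ms (1)
2. 312.5ms @ 1 + 781.25ms (5/2)
3. 1093.75ms @ 7/2 + 78.125ms (1/4)
4. 1171.875ms @ 15/4 + 78.125ms (1/4)
5. 1250.0ms @ 4 + 104.167ms (1/3)
6. 1354.167ms @ 13/3 + 104.167ms (1/3)
7. 1458.333ms @ 14/3 + 104.167ms (1/3)
8. 1562.5ms @ 5 + 312.5ms (1)

note 2 onset = 1b = 312.5ms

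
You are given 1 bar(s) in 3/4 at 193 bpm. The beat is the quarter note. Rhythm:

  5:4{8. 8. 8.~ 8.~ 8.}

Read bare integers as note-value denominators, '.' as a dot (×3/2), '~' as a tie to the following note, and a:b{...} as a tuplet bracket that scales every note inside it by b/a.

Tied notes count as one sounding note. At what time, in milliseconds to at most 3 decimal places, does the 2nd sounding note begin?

note 2 onset = 3/5b = 186.528ms

1. 0.0ms @ 0 + 186.528ms (3/5)
2. 186.528ms @ 3/5 + 186.528ms (3/5)
3. 373.057ms @ 6/5 + 559.585ms (9/5)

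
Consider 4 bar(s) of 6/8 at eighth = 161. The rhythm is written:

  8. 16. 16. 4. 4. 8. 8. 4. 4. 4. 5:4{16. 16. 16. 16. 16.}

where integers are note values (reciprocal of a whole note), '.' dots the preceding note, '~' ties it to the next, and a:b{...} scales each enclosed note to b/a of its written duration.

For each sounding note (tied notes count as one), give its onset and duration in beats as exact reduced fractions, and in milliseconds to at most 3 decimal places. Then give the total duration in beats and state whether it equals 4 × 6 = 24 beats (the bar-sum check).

1) 0.0ms=0b +559.006ms=3/2b
2) 559.006ms=3/2b +279.503ms=3/4b
3) 838.509ms=9/4b +279.503ms=3/4b
4) 1118.012ms=3b +1118.012ms=3b
5) 2236.025ms=6b +1118.012ms=3b
6) 3354.037ms=9b +559.006ms=3/2b
7) 3913.043ms=21/2b +559.006ms=3/2b
8) 4472.05ms=12b +1118.012ms=3b
9) 5590.062ms=15b +1118.012ms=3b
10) 6708.075ms=18b +1118.012ms=3b
11) 7826.087ms=21b +223.602ms=3/5b
12) 8049.689ms=108/5b +223.602ms=3/5b
13) 8273.292ms=111/5b +223.602ms=3/5b
14) 8496.894ms=114/5b +223.602ms=3/5b
15) 8720.497ms=117/5b +223.602ms=3/5b
Σ=24b of 24 (161bpm 6/8) — PASS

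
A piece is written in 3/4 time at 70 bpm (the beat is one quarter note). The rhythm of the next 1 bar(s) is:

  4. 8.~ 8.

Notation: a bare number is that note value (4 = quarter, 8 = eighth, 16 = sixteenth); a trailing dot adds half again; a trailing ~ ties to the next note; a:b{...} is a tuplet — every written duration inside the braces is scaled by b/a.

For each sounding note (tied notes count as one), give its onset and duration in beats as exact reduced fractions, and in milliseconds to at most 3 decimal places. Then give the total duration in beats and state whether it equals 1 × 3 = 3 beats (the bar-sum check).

1) 0.0ms=0b +1285.714ms=3/2b
2) 1285.714ms=3/2b +1285.714ms=3/2b
Σ=3b of 3 (70bpm 3/4) — PASS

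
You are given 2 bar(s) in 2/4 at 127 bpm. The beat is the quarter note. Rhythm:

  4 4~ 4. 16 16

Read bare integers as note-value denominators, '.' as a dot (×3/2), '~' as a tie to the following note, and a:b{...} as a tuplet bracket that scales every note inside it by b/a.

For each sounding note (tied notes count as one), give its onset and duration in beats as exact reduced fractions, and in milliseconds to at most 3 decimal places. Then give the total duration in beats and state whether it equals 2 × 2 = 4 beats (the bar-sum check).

1) 0.0ms=0b +472.441ms=1b
2) 472.441ms=1b +1181.102ms=5/2b
3) 1653.543ms=7/2b +118.11ms=1/4b
4) 1771.654ms=15/4b +118.11ms=1/4b
Σ=4b of 4 (127bpm 2/4) — PASS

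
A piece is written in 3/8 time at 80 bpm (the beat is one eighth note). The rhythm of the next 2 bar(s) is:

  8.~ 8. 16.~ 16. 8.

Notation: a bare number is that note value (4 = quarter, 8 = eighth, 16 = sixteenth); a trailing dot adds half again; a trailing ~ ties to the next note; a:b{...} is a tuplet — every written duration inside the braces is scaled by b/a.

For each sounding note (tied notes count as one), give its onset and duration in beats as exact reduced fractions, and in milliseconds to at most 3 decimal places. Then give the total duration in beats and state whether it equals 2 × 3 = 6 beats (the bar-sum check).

1) 0.0ms=0b +2250.0ms=3b
2) 2250.0ms=3b +1125.0ms=3/2b
3) 3375.0ms=9/2b +1125.0ms=3/2b
Σ=6b of 6 (80bpm 3/8) — PASS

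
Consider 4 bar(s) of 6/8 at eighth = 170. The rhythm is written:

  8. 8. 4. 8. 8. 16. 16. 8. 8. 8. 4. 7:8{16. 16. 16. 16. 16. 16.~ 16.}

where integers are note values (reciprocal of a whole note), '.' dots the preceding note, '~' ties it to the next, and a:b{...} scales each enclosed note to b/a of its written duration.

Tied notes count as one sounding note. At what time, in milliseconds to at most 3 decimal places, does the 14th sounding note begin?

1. 0.0ms @ 0 + 529.412ms (3/2)
2. 529.412ms @ 3/2 + 529.412ms (3/2)
3. 1058.824ms @ 3 + 1058.824ms (3)
4. 2117.647ms @ 6 + 529.412ms (3/2)
5. 2647.059ms @ 15/2 + 529.412ms (3/2)
6. 3176.471ms @ 9 + 264.706ms (3/4)
7. 3441.176ms @ 39/4 + 264.706ms (3/4)
8. 3705.882ms @ 21/2 + 529.412ms (3/2)
9. 4235.294ms @ 12 + 529.412ms (3/2)
10. 4764.706ms @ 27/2 + 529.412ms (3/2)
11. 5294.118ms @ 15 + 1058.824ms (3)
12. 6352.941ms @ 18 + 302.521ms (6/7)
13. 6655.462ms @ 132/7 + 302.521ms (6/7)
14. 6957.983ms @ 138/7 + 302.521ms (6/7)
15. 7260.504ms @ 144/7 + 302.521ms (6/7)
16. 7563.025ms @ 150/7 + 302.521ms (6/7)
17. 7865.546ms @ 156/7 + 605.042ms (12/7)

note 14 onset = 138/7b = 6957.983ms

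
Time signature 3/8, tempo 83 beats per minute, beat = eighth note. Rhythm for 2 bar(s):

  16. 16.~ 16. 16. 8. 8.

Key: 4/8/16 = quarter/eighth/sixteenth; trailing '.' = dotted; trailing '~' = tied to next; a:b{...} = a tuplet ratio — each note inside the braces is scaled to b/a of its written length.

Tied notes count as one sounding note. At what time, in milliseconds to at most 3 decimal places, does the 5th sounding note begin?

note 5 onset = 9/2b = 3253.012ms

1. 0.0ms @ 0 + 542.169ms (3/4)
2. 542.169ms @ 3/4 + 1084.337ms (3/2)
3. 1626.506ms @ 9/4 + 542.169ms (3/4)
4. 2168.675ms @ 3 + 1084.337ms (3/2)
5. 3253.012ms @ 9/2 + 1084.337ms (3/2)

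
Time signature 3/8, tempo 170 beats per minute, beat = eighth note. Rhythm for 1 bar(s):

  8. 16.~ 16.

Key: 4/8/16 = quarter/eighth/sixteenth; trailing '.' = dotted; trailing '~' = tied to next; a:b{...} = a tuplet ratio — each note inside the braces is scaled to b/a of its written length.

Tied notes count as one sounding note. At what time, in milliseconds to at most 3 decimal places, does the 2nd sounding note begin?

1. 0.0ms @ 0 + 529.412ms (3/2)
2. 529.412ms @ 3/2 + 529.412ms (3/2)

note 2 onset = 3/2b = 529.412ms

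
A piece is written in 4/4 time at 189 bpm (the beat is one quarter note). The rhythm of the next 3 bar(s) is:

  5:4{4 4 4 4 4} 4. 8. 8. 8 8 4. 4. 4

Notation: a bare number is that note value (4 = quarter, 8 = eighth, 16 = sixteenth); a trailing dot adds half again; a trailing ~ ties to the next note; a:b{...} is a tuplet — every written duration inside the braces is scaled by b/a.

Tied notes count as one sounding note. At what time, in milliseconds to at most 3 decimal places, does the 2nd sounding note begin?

1. 0.0ms @ 0 + 253.968ms (4/5)
2. 253.968ms @ 4/5 + 253.968ms (4/5)
3. 507.937ms @ 8/5 + 253.968ms (4/5)
4. 761.905ms @ 12/5 + 253.968ms (4/5)
5. 1015.873ms @ 16/5 + 253.968ms (4/5)
6. 1269.841ms @ 4 + 476.19ms (3/2)
7. 1746.032ms @ 11/2 + 238.095ms (3/4)
8. 1984.127ms @ 25/4 + 238.095ms (3/4)
9. 2222.222ms @ 7 + 158.73ms (1/2)
10. 2380.952ms @ 15/2 + 158.73ms (1/2)
11. 2539.683ms @ 8 + 476.19ms (3/2)
12. 3015.873ms @ 19/2 + 476.19ms (3/2)
13. 3492.063ms @ 11 + 317.46ms (1)

note 2 onset = 4/5b = 253.968ms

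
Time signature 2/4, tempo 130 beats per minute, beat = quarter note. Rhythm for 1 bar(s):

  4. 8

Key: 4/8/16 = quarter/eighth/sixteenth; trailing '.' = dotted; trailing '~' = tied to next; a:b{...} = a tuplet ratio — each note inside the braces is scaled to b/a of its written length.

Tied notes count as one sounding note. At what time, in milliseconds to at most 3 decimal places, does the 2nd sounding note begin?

note 2 onset = 3/2b = 692.308ms

1. 0.0ms @ 0 + 692.308ms (3/2)
2. 692.308ms @ 3/2 + 230.769ms (1/2)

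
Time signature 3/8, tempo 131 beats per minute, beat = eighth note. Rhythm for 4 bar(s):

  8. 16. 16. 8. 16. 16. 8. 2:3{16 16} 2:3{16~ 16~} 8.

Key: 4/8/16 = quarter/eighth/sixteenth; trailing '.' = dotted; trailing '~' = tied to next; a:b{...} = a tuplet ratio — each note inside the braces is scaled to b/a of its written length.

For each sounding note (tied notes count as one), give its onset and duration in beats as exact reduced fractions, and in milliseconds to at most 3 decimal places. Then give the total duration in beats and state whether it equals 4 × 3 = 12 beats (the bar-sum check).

1) 0.0ms=0b +687.023ms=3/2b
2) 687.023ms=3/2b +343.511ms=3/4b
3) 1030.534ms=9/4b +343.511ms=3/4b
4) 1374.046ms=3b +687.023ms=3/2b
5) 2061.069ms=9/2b +343.511ms=3/4b
6) 2404.58ms=21/4b +343.511ms=3/4b
7) 2748.092ms=6b +687.023ms=3/2b
8) 3435.115ms=15/2b +343.511ms=3/4b
9) 3778.626ms=33/4b +343.511ms=3/4b
10) 4122.137ms=9b +1374.046ms=3b
Σ=12b of 12 (131bpm 3/8) — PASS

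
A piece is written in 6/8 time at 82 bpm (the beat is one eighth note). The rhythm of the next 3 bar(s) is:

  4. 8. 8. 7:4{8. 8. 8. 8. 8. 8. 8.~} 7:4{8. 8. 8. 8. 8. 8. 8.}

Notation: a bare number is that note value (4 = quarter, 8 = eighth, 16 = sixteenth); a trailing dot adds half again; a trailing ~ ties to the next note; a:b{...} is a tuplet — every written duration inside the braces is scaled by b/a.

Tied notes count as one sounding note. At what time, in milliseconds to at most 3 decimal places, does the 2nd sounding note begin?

1. 0.0ms @ 0 + 2195.122ms (3)
2. 2195.122ms @ 3 + 1097.561ms (3/2)
3. 3292.683ms @ 9/2 + 1097.561ms (3/2)
4. 4390.244ms @ 6 + 627.178ms (6/7)
5. 5017.422ms @ 48/7 + 627.178ms (6/7)
6. 5644.599ms @ 54/7 + 627.178ms (6/7)
7. 6271.777ms @ 60/7 + 627.178ms (6/7)
8. 6898.955ms @ 66/7 + 627.178ms (6/7)
9. 7526.132ms @ 72/7 + 627.178ms (6/7)
10. 8153.31ms @ 78/7 + 1254.355ms (12/7)
11. 9407.666ms @ 90/7 + 627.178ms (6/7)
12. 10034.843ms @ 96/7 + 627.178ms (6/7)
13. 10662.021ms @ 102/7 + 627.178ms (6/7)
14. 11289.199ms @ 108/7 + 627.178ms (6/7)
15. 11916.376ms @ 114/7 + 627.178ms (6/7)
16. 12543.554ms @ 120/7 + 627.178ms (6/7)

note 2 onset = 3b = 2195.122ms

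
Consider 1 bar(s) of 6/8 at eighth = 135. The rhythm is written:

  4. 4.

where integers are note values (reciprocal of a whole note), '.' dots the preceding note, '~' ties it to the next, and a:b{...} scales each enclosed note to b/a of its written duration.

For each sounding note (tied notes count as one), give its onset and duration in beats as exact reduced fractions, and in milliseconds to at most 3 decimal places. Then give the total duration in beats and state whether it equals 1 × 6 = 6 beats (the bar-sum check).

1) 0.0ms=0b +1333.333ms=3b
2) 1333.333ms=3b +1333.333ms=3b
Σ=6b of 6 (135bpm 6/8) — PASS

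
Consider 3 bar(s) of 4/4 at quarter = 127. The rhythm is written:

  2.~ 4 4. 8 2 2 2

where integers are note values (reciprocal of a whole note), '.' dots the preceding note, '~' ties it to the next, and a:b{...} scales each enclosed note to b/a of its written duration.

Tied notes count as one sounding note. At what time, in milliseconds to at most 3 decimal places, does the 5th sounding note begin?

note 5 onset = 8b = 3779.528ms

1. 0.0ms @ 0 + 1889.764ms (4)
2. 1889.764ms @ 4 + 708.661ms (3/2)
3. 2598.425ms @ 11/2 + 236.22ms (1/2)
4. 2834.646ms @ 6 + 944.882ms (2)
5. 3779.528ms @ 8 + 944.882ms (2)
6. 4724.409ms @ 10 + 944.882ms (2)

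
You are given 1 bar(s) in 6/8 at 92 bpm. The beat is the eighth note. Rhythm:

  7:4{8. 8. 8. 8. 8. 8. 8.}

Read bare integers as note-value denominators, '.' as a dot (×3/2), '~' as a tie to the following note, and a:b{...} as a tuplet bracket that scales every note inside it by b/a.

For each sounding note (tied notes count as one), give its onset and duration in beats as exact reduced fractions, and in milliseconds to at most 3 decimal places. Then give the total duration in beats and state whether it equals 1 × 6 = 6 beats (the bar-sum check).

1) 0.0ms=0b +559.006ms=6/7b
2) 559.006ms=6/7b +559.006ms=6/7b
3) 1118.012ms=12/7b +559.006ms=6/7b
4) 1677.019ms=18/7b +559.006ms=6/7b
5) 2236.025ms=24/7b +559.006ms=6/7b
6) 2795.031ms=30/7b +559.006ms=6/7b
7) 3354.037ms=36/7b +559.006ms=6/7b
Σ=6b of 6 (92bpm 6/8) — PASS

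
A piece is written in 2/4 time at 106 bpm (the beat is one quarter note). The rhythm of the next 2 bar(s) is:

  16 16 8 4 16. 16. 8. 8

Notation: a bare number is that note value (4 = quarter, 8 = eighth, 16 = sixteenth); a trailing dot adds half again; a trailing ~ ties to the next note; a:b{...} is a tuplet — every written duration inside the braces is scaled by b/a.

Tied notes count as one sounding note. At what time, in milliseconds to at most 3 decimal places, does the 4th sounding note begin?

note 4 onset = 1b = 566.038ms

1. 0.0ms @ 0 + 141.509ms (1/4)
2. 141.509ms @ 1/4 + 141.509ms (1/4)
3. 283.019ms @ 1/2 + 283.019ms (1/2)
4. 566.038ms @ 1 + 566.038ms (1)
5. 1132.075ms @ 2 + 212.264ms (3/8)
6. 1344.34ms @ 19/8 + 212.264ms (3/8)
7. 1556.604ms @ 11/4 + 424.528ms (3/4)
8. 1981.132ms @ 7/2 + 283.019ms (1/2)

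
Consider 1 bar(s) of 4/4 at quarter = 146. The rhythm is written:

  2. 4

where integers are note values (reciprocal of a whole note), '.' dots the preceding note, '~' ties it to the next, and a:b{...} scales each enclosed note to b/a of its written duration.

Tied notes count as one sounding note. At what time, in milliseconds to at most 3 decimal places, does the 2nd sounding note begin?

1. 0.0ms @ 0 + 1232.877ms (3)
2. 1232.877ms @ 3 + 410.959ms (1)

note 2 onset = 3b = 1232.877ms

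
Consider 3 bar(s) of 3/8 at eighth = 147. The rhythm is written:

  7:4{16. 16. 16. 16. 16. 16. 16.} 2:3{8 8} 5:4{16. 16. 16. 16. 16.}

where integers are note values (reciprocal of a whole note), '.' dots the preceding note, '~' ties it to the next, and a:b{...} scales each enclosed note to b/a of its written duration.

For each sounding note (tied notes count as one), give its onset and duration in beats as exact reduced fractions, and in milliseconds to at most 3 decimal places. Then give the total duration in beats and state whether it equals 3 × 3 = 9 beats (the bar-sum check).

1) 0.0ms=0b +174.927ms=3/7b
2) 174.927ms=3/7b +174.927ms=3/7b
3) 349.854ms=6/7b +174.927ms=3/7b
4) 524.781ms=9/7b +174.927ms=3/7b
5) 699.708ms=12/7b +174.927ms=3/7b
6) 874.636ms=15/7b +174.927ms=3/7b
7) 1049.563ms=18/7b +174.927ms=3/7b
8) 1224.49ms=3b +612.245ms=3/2b
9) 1836.735ms=9/2b +612.245ms=3/2b
10) 2448.98ms=6b +244.898ms=3/5b
11) 2693.878ms=33/5b +244.898ms=3/5b
12) 2938.776ms=36/5b +244.898ms=3/5b
13) 3183.673ms=39/5b +244.898ms=3/5b
14) 3428.571ms=42/5b +244.898ms=3/5b
Σ=9b of 9 (147bpm 3/8) — PASS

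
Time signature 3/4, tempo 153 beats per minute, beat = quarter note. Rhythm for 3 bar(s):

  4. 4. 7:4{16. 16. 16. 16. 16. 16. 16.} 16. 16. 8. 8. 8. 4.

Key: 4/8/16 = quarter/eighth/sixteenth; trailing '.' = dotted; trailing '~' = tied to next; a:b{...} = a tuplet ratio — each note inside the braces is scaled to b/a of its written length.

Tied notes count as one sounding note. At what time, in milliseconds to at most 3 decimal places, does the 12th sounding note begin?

note 12 onset = 21/4b = 2058.824ms

1. 0.0ms @ 0 + 588.235ms (3/2)
2. 588.235ms @ 3/2 + 588.235ms (3/2)
3. 1176.471ms @ 3 + 84.034ms (3/14)
4. 1260.504ms @ 45/14 + 84.034ms (3/14)
5. 1344.538ms @ 24/7 + 84.034ms (3/14)
6. 1428.571ms @ 51/14 + 84.034ms (3/14)
7. 1512.605ms @ 27/7 + 84.034ms (3/14)
8. 1596.639ms @ 57/14 + 84.034ms (3/14)
9. 1680.672ms @ 30/7 + 84.034ms (3/14)
10. 1764.706ms @ 9/2 + 147.059ms (3/8)
11. 1911.765ms @ 39/8 + 147.059ms (3/8)
12. 2058.824ms @ 21/4 + 294.118ms (3/4)
13. 2352.941ms @ 6 + 294.118ms (3/4)
14. 2647.059ms @ 27/4 + 294.118ms (3/4)
15. 2941.176ms @ 15/2 + 588.235ms (3/2)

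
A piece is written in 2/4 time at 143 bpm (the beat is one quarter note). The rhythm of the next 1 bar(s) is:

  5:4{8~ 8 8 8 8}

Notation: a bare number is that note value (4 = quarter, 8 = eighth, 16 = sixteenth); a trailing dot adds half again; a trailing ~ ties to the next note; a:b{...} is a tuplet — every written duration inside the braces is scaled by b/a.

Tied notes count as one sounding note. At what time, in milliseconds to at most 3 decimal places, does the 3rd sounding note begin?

1. 0.0ms @ 0 + 335.664ms (4/5)
2. 335.664ms @ 4/5 + 167.832ms (2/5)
3. 503.497ms @ 6/5 + 167.832ms (2/5)
4. 671.329ms @ 8/5 + 167.832ms (2/5)

note 3 onset = 6/5b = 503.497ms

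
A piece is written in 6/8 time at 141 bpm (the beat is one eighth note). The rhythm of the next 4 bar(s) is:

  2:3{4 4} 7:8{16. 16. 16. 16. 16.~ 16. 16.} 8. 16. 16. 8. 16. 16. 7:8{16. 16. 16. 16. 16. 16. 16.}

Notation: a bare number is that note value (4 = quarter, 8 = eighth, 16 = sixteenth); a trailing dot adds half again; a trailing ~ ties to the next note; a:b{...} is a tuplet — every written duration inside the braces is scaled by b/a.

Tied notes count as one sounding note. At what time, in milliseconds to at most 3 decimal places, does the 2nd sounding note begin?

1. 0.0ms @ 0 + 1276.596ms (3)
2. 1276.596ms @ 3 + 1276.596ms (3)
3. 2553.191ms @ 6 + 364.742ms (6/7)
4. 2917.933ms @ 48/7 + 364.742ms (6/7)
5. 3282.675ms @ 54/7 + 364.742ms (6/7)
6. 3647.416ms @ 60/7 + 364.742ms (6/7)
7. 4012.158ms @ 66/7 + 729.483ms (12/7)
8. 4741.641ms @ 78/7 + 364.742ms (6/7)
9. 5106.383ms @ 12 + 638.298ms (3/2)
10. 5744.681ms @ 27/2 + 319.149ms (3/4)
11. 6063.83ms @ 57/4 + 319.149ms (3/4)
12. 6382.979ms @ 15 + 638.298ms (3/2)
13. 7021.277ms @ 33/2 + 319.149ms (3/4)
14. 7340.426ms @ 69/4 + 319.149ms (3/4)
15. 7659.574ms @ 18 + 364.742ms (6/7)
16. 8024.316ms @ 132/7 + 364.742ms (6/7)
17. 8389.058ms @ 138/7 + 364.742ms (6/7)
18. 8753.799ms @ 144/7 + 364.742ms (6/7)
19. 9118.541ms @ 150/7 + 364.742ms (6/7)
20. 9483.283ms @ 156/7 + 364.742ms (6/7)
21. 9848.024ms @ 162/7 + 364.742ms (6/7)

note 2 onset = 3b = 1276.596ms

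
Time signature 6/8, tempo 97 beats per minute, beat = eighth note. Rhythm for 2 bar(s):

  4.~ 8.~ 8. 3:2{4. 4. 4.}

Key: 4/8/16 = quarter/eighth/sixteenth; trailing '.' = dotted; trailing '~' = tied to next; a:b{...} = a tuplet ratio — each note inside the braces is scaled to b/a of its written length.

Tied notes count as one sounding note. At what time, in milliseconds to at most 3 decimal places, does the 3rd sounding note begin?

note 3 onset = 8b = 4948.454ms

1. 0.0ms @ 0 + 3711.34ms (6)
2. 3711.34ms @ 6 + 1237.113ms (2)
3. 4948.454ms @ 8 + 1237.113ms (2)
4. 6185.567ms @ 10 + 1237.113ms (2)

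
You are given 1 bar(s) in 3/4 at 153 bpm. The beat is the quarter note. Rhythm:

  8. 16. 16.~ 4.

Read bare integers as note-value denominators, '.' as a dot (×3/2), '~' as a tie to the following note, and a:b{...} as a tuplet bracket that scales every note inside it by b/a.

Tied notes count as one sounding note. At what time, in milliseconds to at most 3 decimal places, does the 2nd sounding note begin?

1. 0.0ms @ 0 + 294.118ms (3/4)
2. 294.118ms @ 3/4 + 147.059ms (3/8)
3. 441.176ms @ 9/8 + 735.294ms (15/8)

note 2 onset = 3/4b = 294.118ms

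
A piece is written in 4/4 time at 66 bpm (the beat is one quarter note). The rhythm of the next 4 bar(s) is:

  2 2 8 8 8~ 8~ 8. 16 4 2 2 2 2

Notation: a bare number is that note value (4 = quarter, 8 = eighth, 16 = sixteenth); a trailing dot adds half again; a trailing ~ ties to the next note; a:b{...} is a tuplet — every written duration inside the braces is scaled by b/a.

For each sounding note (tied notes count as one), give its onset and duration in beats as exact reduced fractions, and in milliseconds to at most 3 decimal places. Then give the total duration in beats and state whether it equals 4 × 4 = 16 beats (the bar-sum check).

1) 0.0ms=0b +1818.182ms=2b
2) 1818.182ms=2b +1818.182ms=2b
3) 3636.364ms=4b +454.545ms=1/2b
4) 4090.909ms=9/2b +454.545ms=1/2b
5) 4545.455ms=5b +1590.909ms=7/4b
6) 6136.364ms=27/4b +227.273ms=1/4b
7) 6363.636ms=7b +909.091ms=1b
8) 7272.727ms=8b +1818.182ms=2b
9) 9090.909ms=10b +1818.182ms=2b
10) 10909.091ms=12b +1818.182ms=2b
11) 12727.273ms=14b +1818.182ms=2b
Σ=16b of 16 (66bpm 4/4) — PASS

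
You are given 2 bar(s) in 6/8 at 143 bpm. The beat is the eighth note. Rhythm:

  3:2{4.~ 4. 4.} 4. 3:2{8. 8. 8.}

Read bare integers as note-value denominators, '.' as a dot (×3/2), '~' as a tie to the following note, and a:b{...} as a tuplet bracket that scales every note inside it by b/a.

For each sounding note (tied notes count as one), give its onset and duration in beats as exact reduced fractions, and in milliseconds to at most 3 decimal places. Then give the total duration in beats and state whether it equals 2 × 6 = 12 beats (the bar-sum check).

1) 0.0ms=0b +1678.322ms=4b
2) 1678.322ms=4b +839.161ms=2b
3) 2517.483ms=6b +1258.741ms=3b
4) 3776.224ms=9b +419.58ms=1b
5) 4195.804ms=10b +419.58ms=1b
6) 4615.385ms=11b +419.58ms=1b
Σ=12b of 12 (143bpm 6/8) — PASS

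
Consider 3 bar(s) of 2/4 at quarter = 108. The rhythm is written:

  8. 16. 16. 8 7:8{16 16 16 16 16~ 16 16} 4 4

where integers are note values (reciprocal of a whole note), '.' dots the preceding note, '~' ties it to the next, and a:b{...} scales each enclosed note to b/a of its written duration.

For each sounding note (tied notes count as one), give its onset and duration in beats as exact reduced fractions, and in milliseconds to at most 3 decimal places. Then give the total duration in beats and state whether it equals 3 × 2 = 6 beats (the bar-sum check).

1) 0.0ms=0b +416.667ms=3/4b
2) 416.667ms=3/4b +208.333ms=3/8b
3) 625.0ms=9/8b +208.333ms=3/8b
4) 833.333ms=3/2b +277.778ms=1/2b
5) 1111.111ms=2b +158.73ms=2/7b
6) 1269.841ms=16/7b +158.73ms=2/7b
7) 1428.571ms=18/7b +158.73ms=2/7b
8) 1587.302ms=20/7b +158.73ms=2/7b
9) 1746.032ms=22/7b +317.46ms=4/7b
10) 2063.492ms=26/7b +158.73ms=2/7b
11) 2222.222ms=4b +555.556ms=1b
12) 2777.778ms=5b +555.556ms=1b
Σ=6b of 6 (108bpm 2/4) — PASS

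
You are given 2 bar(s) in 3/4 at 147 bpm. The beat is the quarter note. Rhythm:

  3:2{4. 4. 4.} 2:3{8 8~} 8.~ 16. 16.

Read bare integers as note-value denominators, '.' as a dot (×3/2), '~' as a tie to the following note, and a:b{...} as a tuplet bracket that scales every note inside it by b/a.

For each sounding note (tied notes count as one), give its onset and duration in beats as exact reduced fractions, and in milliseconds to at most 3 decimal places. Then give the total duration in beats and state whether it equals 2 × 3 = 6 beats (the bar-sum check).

1) 0.0ms=0b +408.163ms=1b
2) 408.163ms=1b +408.163ms=1b
3) 816.327ms=2b +408.163ms=1b
4) 1224.49ms=3b +306.122ms=3/4b
5) 1530.612ms=15/4b +765.306ms=15/8b
6) 2295.918ms=45/8b +153.061ms=3/8b
Σ=6b of 6 (147bpm 3/4) — PASS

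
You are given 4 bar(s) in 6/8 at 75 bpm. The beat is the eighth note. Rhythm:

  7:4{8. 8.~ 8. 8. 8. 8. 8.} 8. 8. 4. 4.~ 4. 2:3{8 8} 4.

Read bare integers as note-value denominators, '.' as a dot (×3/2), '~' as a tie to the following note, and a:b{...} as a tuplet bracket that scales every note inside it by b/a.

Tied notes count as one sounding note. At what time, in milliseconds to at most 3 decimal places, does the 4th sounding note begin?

note 4 onset = 24/7b = 2742.857ms

1. 0.0ms @ 0 + 685.714ms (6/7)
2. 685.714ms @ 6/7 + 1371.429ms (12/7)
3. 2057.143ms @ 18/7 + 685.714ms (6/7)
4. 2742.857ms @ 24/7 + 685.714ms (6/7)
5. 3428.571ms @ 30/7 + 685.714ms (6/7)
6. 4114.286ms @ 36/7 + 685.714ms (6/7)
7. 4800.0ms @ 6 + 1200.0ms (3/2)
8. 6000.0ms @ 15/2 + 1200.0ms (3/2)
9. 7200.0ms @ 9 + 2400.0ms (3)
10. 9600.0ms @ 12 + 4800.0ms (6)
11. 14400.0ms @ 18 + 1200.0ms (3/2)
12. 15600.0ms @ 39/2 + 1200.0ms (3/2)
13. 16800.0ms @ 21 + 2400.0ms (3)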